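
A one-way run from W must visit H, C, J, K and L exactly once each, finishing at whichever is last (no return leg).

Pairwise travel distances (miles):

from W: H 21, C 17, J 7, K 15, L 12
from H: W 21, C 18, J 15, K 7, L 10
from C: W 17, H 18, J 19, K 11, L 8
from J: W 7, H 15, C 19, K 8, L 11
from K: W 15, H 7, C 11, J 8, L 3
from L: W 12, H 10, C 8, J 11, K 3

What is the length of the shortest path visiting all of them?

Shortest open route: 40 miles.

There are 5! = 120 possible orderings.
W→H→C→J→K→L: 21+18+19+8+3 = 69
W→H→C→J→L→K: 21+18+19+11+3 = 72
W→H→C→K→J→L: 21+18+11+8+11 = 69
W→H→C→K→L→J: 21+18+11+3+11 = 64
W→H→C→L→J→K: 21+18+8+11+8 = 66
W→H→C→L→K→J: 21+18+8+3+8 = 58
W→H→J→C→K→L: 21+15+19+11+3 = 69
W→H→J→C→L→K: 21+15+19+8+3 = 66
W→H→J→K→C→L: 21+15+8+11+8 = 63
W→H→J→K→L→C: 21+15+8+3+8 = 55
W→H→J→L→C→K: 21+15+11+8+11 = 66
W→H→J→L→K→C: 21+15+11+3+11 = 61
W→H→K→C→J→L: 21+7+11+19+11 = 69
W→H→K→C→L→J: 21+7+11+8+11 = 58
… (106 more)
W→J→H→K→L→C: 7+15+7+3+8 = 40  ← best
The minimum is 40.
One shortest path: W → J → H → K → L → C.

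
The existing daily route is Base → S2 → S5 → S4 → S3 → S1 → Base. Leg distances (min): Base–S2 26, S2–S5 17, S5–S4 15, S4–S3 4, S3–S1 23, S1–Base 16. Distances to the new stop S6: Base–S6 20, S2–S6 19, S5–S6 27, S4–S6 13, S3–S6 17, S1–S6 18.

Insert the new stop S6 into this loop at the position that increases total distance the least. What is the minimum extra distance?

Insertion cost between consecutive stops i–j is d(i,S6) + d(S6,j) − d(i,j):
  between Base and S2: 20 + 19 − 26 = 13
  between S2 and S5: 19 + 27 − 17 = 29
  between S5 and S4: 27 + 13 − 15 = 25
  between S4 and S3: 13 + 17 − 4 = 26
  between S3 and S1: 17 + 18 − 23 = 12
  between S1 and Base: 18 + 20 − 16 = 22
Cheapest insertion is between S3 and S1, adding 12.
New total = 101 + 12 = 113.

+12 min — insert S6 between S3 and S1.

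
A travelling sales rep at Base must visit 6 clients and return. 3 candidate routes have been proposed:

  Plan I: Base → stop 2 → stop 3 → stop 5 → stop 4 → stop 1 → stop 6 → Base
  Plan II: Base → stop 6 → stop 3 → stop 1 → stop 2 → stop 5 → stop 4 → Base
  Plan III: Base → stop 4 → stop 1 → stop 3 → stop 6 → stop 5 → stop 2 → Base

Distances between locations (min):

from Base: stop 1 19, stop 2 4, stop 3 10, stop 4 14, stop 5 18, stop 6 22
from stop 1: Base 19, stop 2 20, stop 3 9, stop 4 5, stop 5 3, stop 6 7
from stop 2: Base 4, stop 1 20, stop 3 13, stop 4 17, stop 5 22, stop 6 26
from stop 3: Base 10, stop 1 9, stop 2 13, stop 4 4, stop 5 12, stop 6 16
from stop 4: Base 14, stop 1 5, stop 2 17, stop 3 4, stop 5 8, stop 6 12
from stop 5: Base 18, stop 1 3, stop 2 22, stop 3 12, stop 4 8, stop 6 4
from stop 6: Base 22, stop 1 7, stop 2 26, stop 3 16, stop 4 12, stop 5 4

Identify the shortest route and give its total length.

Plan I: 4 + 13 + 12 + 8 + 5 + 7 + 22 = 71
Plan II: 22 + 16 + 9 + 20 + 22 + 8 + 14 = 111
Plan III: 14 + 5 + 9 + 16 + 4 + 22 + 4 = 74

71 min — Plan I is the shortest.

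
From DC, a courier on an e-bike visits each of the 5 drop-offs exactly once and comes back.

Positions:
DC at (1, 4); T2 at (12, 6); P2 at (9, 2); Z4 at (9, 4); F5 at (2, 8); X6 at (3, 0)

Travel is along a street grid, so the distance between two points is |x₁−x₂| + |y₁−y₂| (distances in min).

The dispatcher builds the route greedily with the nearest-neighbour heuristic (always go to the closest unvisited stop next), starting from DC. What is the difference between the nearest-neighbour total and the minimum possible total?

The nearest-neighbour route is 4 min longer than optimal.

From DC: F5=5, X6=6, Z4=8, P2=10, T2=13 → choose F5 (5).
From F5: X6=9, Z4=11, T2=12, P2=13 → choose X6 (9).
From X6: P2=8, Z4=10, T2=15 → choose P2 (8).
From P2: Z4=2, T2=7 → choose Z4 (2).
From Z4: T2=5 → choose T2 (5).
NN route DC → F5 → X6 → P2 → Z4 → T2 → DC costs 42.
Optimal: DC → F5 → T2 → Z4 → P2 → X6 → DC costs 38 (by enumerating all 60 distinct tours).
Excess = 42 − 38 = 4.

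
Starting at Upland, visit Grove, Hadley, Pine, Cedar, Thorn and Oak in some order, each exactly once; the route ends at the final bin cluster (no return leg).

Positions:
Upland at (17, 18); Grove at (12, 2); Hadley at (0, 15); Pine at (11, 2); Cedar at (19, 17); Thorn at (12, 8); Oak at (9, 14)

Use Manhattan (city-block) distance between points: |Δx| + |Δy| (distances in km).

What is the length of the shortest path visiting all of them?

50 km — the minimum one-way total.

There are 6! = 720 possible orderings.
Upland → Grove → Hadley → Pine → Cedar → Thorn → Oak: 21+25+24+23+16+9 = 118
Upland → Grove → Hadley → Pine → Cedar → Oak → Thorn: 21+25+24+23+13+9 = 115
Upland → Grove → Hadley → Pine → Thorn → Cedar → Oak: 21+25+24+7+16+13 = 106
Upland → Grove → Hadley → Pine → Thorn → Oak → Cedar: 21+25+24+7+9+13 = 99
Upland → Grove → Hadley → Pine → Oak → Cedar → Thorn: 21+25+24+14+13+16 = 113
Upland → Grove → Hadley → Pine → Oak → Thorn → Cedar: 21+25+24+14+9+16 = 109
Upland → Grove → Hadley → Cedar → Pine → Thorn → Oak: 21+25+21+23+7+9 = 106
Upland → Grove → Hadley → Cedar → Pine → Oak → Thorn: 21+25+21+23+14+9 = 113
… (712 more)
Upland → Cedar → Hadley → Oak → Thorn → Grove → Pine: 3+21+10+9+6+1 = 50  ← best
The minimum is 50.
One shortest path: Upland → Cedar → Hadley → Oak → Thorn → Grove → Pine.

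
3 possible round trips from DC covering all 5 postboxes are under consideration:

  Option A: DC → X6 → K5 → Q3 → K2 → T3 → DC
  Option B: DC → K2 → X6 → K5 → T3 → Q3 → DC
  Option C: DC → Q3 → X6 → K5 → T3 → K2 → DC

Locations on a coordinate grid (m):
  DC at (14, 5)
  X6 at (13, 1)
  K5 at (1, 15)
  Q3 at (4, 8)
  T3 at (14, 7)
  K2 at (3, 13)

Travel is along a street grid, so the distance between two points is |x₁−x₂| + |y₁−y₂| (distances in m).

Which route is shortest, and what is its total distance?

Option A: 5 + 26 + 10 + 6 + 17 + 2 = 66
Option B: 19 + 22 + 26 + 21 + 11 + 13 = 112
Option C: 13 + 16 + 26 + 21 + 17 + 19 = 112

Shortest is Option A, total 66 m.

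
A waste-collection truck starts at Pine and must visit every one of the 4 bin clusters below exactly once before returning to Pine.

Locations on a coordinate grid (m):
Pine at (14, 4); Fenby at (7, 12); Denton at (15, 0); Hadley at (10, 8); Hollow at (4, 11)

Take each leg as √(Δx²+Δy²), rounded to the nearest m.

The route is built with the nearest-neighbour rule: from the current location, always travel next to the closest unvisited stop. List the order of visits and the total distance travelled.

From Pine: distances to unvisited — Denton=4, Hadley=6, Fenby=11, Hollow=12. Nearest is Denton (4).
From Denton: distances to unvisited — Hadley=9, Fenby=14, Hollow=16. Nearest is Hadley (9).
From Hadley: distances to unvisited — Fenby=5, Hollow=7. Nearest is Fenby (5).
From Fenby: distances to unvisited — Hollow=3. Nearest is Hollow (3).
Return Hollow→Pine: 12.
Total = 4 + 9 + 5 + 3 + 12 = 33.

Nearest-neighbour total = 33 m; route Pine → Denton → Hadley → Fenby → Hollow → Pine.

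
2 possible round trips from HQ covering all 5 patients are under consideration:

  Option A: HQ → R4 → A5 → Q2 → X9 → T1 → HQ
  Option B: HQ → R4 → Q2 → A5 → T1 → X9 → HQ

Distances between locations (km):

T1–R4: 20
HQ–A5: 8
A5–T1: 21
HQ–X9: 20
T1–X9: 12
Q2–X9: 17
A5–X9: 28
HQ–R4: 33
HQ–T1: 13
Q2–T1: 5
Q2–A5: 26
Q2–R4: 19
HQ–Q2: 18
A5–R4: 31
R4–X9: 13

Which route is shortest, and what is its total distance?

Option A: 33 + 31 + 26 + 17 + 12 + 13 = 132
Option B: 33 + 19 + 26 + 21 + 12 + 20 = 131

131 km — Option B is the shortest.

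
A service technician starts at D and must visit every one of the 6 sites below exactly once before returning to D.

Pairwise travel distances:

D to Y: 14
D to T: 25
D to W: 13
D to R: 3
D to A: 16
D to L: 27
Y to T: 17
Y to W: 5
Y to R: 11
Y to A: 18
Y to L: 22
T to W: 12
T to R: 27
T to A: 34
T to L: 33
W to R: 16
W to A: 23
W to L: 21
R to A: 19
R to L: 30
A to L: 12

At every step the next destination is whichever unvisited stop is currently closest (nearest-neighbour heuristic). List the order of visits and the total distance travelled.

92 along D → R → Y → W → T → L → A → D.

At D the remaining stops are R 3, W 13, Y 14, A 16, T 25, L 27; go to R.
At R the remaining stops are Y 11, W 16, A 19, T 27, L 30; go to Y.
At Y the remaining stops are W 5, T 17, A 18, L 22; go to W.
At W the remaining stops are T 12, L 21, A 23; go to T.
At T the remaining stops are L 33, A 34; go to L.
At L the remaining stops are A 12; go to A.
Return A→D: 16.
Total = 3 + 11 + 5 + 12 + 33 + 12 + 16 = 92.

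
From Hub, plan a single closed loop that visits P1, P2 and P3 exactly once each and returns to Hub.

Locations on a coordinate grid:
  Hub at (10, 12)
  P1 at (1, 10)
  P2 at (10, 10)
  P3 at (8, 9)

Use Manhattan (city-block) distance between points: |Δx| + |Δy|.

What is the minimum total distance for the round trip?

Minimum total distance: 24.

Hub → P1 → P2 → P3 → Hub: 11+9+3+5 = 28
Hub → P1 → P3 → P2 → Hub: 11+8+3+2 = 24
Hub → P2 → P1 → P3 → Hub: 2+9+8+5 = 24
The minimum is 24.
One optimal route: Hub → P1 → P3 → P2 → Hub (or its reverse).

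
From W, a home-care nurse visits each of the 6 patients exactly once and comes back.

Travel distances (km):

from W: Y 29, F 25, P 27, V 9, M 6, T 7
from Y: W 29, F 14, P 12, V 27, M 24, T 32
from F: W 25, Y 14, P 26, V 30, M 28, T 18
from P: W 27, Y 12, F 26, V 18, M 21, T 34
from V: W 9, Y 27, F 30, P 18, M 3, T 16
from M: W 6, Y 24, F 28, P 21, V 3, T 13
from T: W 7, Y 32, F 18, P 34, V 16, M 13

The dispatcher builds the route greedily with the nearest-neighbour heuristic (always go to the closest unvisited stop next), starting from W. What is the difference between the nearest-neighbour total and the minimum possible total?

From W: M=6, T=7, V=9, F=25, P=27, Y=29 → choose M (6).
From M: V=3, T=13, P=21, Y=24, F=28 → choose V (3).
From V: T=16, P=18, Y=27, F=30 → choose T (16).
From T: F=18, Y=32, P=34 → choose F (18).
From F: Y=14, P=26 → choose Y (14).
From Y: P=12 → choose P (12).
NN route W → M → V → T → F → Y → P → W costs 96.
Optimal: W → M → V → P → Y → F → T → W costs 78 (by enumerating all 360 distinct tours).
Excess = 96 − 78 = 18.

The nearest-neighbour route is 18 km longer than optimal.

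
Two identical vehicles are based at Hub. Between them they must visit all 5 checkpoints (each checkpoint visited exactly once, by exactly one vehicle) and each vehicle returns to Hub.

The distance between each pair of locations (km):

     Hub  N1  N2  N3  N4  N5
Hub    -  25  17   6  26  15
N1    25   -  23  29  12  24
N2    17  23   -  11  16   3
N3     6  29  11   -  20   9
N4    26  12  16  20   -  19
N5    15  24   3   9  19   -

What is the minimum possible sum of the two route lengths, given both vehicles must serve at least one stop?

Try each way of splitting the stops between the two vehicles (each non-empty) and, for each split, find the best tour for each vehicle:
  {N1} + {N2, N3, N4, N5}: 50 + 60 = 110
  {N2} + {N1, N3, N4, N5}: 34 + 71 = 105
  {N1, N2} + {N3, N4, N5}: 65 + 60 = 125
  {N3} + {N1, N2, N4, N5}: 12 + 71 = 83
  {N1, N3} + {N2, N4, N5}: 60 + 60 = 120
  {N2, N3} + {N1, N4, N5}: 34 + 71 = 105
  … (15 splits in total)
Best: vehicle 1 Hub → N3 → Hub = 12; vehicle 2 Hub → N1 → N4 → N2 → N5 → Hub = 71; combined 83.

Minimum combined distance: 83 km.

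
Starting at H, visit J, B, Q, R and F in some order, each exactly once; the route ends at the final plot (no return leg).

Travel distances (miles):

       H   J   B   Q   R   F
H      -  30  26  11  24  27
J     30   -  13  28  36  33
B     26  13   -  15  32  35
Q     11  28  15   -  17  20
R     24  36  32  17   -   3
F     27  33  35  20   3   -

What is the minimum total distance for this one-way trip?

There are 5! = 120 possible orderings.
H → J → B → Q → R → F: 30+13+15+17+3 = 78
H → J → B → Q → F → R: 30+13+15+20+3 = 81
H → J → B → R → Q → F: 30+13+32+17+20 = 112
H → J → B → R → F → Q: 30+13+32+3+20 = 98
H → J → B → F → Q → R: 30+13+35+20+17 = 115
H → J → B → F → R → Q: 30+13+35+3+17 = 98
H → J → Q → B → R → F: 30+28+15+32+3 = 108
H → J → Q → B → F → R: 30+28+15+35+3 = 111
H → J → Q → R → B → F: 30+28+17+32+35 = 142
H → J → Q → R → F → B: 30+28+17+3+35 = 113
H → J → Q → F → B → R: 30+28+20+35+32 = 145
H → J → Q → F → R → B: 30+28+20+3+32 = 113
H → J → R → B → Q → F: 30+36+32+15+20 = 133
H → J → R → B → F → Q: 30+36+32+35+20 = 153
… (106 more)
H → Q → B → J → F → R: 11+15+13+33+3 = 75  ← best
The minimum is 75.
One shortest path: H → Q → B → J → F → R.

75 miles — the minimum one-way total.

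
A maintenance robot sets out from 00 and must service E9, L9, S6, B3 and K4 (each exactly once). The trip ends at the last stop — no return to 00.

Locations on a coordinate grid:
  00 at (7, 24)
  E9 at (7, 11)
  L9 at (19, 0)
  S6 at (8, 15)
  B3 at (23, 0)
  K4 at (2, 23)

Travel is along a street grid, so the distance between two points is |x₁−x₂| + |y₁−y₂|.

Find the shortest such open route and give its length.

There are 5! = 120 possible orderings.
00→E9→L9→S6→B3→K4: 13+23+26+30+44 = 136
00→E9→L9→S6→K4→B3: 13+23+26+14+44 = 120
00→E9→L9→B3→S6→K4: 13+23+4+30+14 = 84
00→E9→L9→B3→K4→S6: 13+23+4+44+14 = 98
00→E9→L9→K4→S6→B3: 13+23+40+14+30 = 120
00→E9→L9→K4→B3→S6: 13+23+40+44+30 = 150
00→E9→S6→L9→B3→K4: 13+5+26+4+44 = 92
00→E9→S6→L9→K4→B3: 13+5+26+40+44 = 128
00→E9→S6→B3→L9→K4: 13+5+30+4+40 = 92
00→E9→S6→B3→K4→L9: 13+5+30+44+40 = 132
00→E9→S6→K4→L9→B3: 13+5+14+40+4 = 76
00→E9→S6→K4→B3→L9: 13+5+14+44+4 = 80
00→E9→B3→L9→S6→K4: 13+27+4+26+14 = 84
00→E9→B3→L9→K4→S6: 13+27+4+40+14 = 98
… (106 more)
00→K4→S6→E9→L9→B3: 6+14+5+23+4 = 52  ← best
The minimum is 52.
One shortest path: 00 → K4 → S6 → E9 → L9 → B3.

Minimum one-way distance = 52.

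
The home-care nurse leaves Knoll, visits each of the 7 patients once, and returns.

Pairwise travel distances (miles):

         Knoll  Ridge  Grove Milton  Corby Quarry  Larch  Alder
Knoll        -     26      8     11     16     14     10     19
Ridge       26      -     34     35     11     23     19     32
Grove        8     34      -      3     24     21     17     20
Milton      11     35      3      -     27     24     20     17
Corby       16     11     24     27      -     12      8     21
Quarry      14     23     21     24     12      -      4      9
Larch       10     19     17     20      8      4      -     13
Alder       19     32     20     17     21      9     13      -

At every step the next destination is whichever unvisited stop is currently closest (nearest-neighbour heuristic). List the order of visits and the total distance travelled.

Total distance 86 miles via the nearest-neighbour route Knoll → Grove → Milton → Alder → Quarry → Larch → Corby → Ridge → Knoll.

At Knoll the remaining stops are Grove 8, Larch 10, Milton 11, Quarry 14, Corby 16, Alder 19, Ridge 26; go to Grove.
At Grove the remaining stops are Milton 3, Larch 17, Alder 20, Quarry 21, Corby 24, Ridge 34; go to Milton.
At Milton the remaining stops are Alder 17, Larch 20, Quarry 24, Corby 27, Ridge 35; go to Alder.
At Alder the remaining stops are Quarry 9, Larch 13, Corby 21, Ridge 32; go to Quarry.
At Quarry the remaining stops are Larch 4, Corby 12, Ridge 23; go to Larch.
At Larch the remaining stops are Corby 8, Ridge 19; go to Corby.
At Corby the remaining stops are Ridge 11; go to Ridge.
Return Ridge→Knoll: 26.
Total = 8 + 3 + 17 + 9 + 4 + 8 + 11 + 26 = 86.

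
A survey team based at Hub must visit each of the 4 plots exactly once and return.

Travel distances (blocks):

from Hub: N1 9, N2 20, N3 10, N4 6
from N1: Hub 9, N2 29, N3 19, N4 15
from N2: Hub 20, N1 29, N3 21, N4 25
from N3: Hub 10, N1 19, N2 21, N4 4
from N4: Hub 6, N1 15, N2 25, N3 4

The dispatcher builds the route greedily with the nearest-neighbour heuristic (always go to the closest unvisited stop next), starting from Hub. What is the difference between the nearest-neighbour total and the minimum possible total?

From Hub: N4=6, N1=9, N3=10, N2=20 → choose N4 (6).
From N4: N3=4, N1=15, N2=25 → choose N3 (4).
From N3: N1=19, N2=21 → choose N1 (19).
From N1: N2=29 → choose N2 (29).
NN route Hub → N4 → N3 → N1 → N2 → Hub costs 78.
Optimal: Hub → N1 → N2 → N3 → N4 → Hub costs 69 (by enumerating all 12 distinct tours).
Excess = 78 − 69 = 9.

Excess over optimum: 9 blocks.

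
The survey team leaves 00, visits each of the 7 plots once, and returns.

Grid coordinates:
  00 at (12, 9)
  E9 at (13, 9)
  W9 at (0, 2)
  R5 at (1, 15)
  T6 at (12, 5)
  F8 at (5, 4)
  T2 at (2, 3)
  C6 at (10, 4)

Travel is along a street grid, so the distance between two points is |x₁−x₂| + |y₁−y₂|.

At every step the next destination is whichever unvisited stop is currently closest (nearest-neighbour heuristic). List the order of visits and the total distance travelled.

Nearest-neighbour total = 52; route 00 → E9 → T6 → C6 → F8 → T2 → W9 → R5 → 00.

00 → [E9:1 / T6:4 / C6:7 / F8:12 / T2:16 / R5:17 / W9:19] → E9 (1)
E9 → [T6:5 / C6:8 / F8:13 / T2:17 / R5:18 / W9:20] → T6 (5)
T6 → [C6:3 / F8:8 / T2:12 / W9:15 / R5:21] → C6 (3)
C6 → [F8:5 / T2:9 / W9:12 / R5:20] → F8 (5)
F8 → [T2:4 / W9:7 / R5:15] → T2 (4)
T2 → [W9:3 / R5:13] → W9 (3)
W9 → [R5:14] → R5 (14)
Return R5→00: 17.
Total = 1 + 5 + 3 + 5 + 4 + 3 + 14 + 17 = 52.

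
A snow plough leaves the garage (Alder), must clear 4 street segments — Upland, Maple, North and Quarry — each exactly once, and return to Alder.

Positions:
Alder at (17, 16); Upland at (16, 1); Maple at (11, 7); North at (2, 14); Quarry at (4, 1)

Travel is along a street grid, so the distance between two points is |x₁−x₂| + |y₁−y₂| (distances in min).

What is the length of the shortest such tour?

With 4 stops there are 4!/2 = 12 distinct round trips (a route and its reverse cost the same).
Alder - Upland - Maple - North - Quarry - Alder: 16+11+16+15+28 = 86
Alder - Upland - Maple - Quarry - North - Alder: 16+11+13+15+17 = 72
Alder - Upland - North - Maple - Quarry - Alder: 16+27+16+13+28 = 100
Alder - Upland - North - Quarry - Maple - Alder: 16+27+15+13+15 = 86
Alder - Upland - Quarry - Maple - North - Alder: 16+12+13+16+17 = 74
Alder - Upland - Quarry - North - Maple - Alder: 16+12+15+16+15 = 74
Alder - Maple - Upland - North - Quarry - Alder: 15+11+27+15+28 = 96
Alder - Maple - Upland - Quarry - North - Alder: 15+11+12+15+17 = 70
Alder - Maple - North - Upland - Quarry - Alder: 15+16+27+12+28 = 98
Alder - Maple - Quarry - Upland - North - Alder: 15+13+12+27+17 = 84
Alder - North - Upland - Maple - Quarry - Alder: 17+27+11+13+28 = 96
Alder - North - Maple - Upland - Quarry - Alder: 17+16+11+12+28 = 84
The minimum is 70.
One optimal route: Alder → Maple → Upland → Quarry → North → Alder (or its reverse).

70 min — the shortest possible round trip.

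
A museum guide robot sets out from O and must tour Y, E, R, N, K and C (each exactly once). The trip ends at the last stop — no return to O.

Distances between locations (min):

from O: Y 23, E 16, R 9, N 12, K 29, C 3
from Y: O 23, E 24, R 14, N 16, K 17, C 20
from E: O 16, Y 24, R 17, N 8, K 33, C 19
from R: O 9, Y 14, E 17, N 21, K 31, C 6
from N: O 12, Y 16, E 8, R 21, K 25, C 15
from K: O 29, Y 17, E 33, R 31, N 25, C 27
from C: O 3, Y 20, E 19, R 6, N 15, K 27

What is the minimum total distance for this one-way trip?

There are 6! = 720 possible orderings.
O→Y→E→R→N→K→C: 23+24+17+21+25+27 = 137
O→Y→E→R→N→C→K: 23+24+17+21+15+27 = 127
O→Y→E→R→K→N→C: 23+24+17+31+25+15 = 135
O→Y→E→R→K→C→N: 23+24+17+31+27+15 = 137
O→Y→E→R→C→N→K: 23+24+17+6+15+25 = 110
O→Y→E→R→C→K→N: 23+24+17+6+27+25 = 122
O→Y→E→N→R→K→C: 23+24+8+21+31+27 = 134
O→Y→E→N→R→C→K: 23+24+8+21+6+27 = 109
… (712 more)
O→C→R→E→N→Y→K: 3+6+17+8+16+17 = 67  ← best
The minimum is 67.
One shortest path: O → C → R → E → N → Y → K.

67 min — the minimum one-way total.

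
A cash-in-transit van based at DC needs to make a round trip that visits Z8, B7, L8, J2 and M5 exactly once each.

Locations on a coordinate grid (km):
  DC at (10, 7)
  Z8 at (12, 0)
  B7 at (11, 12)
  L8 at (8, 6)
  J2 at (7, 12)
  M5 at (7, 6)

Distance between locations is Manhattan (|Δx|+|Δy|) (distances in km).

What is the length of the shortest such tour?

DC-Z8-B7-L8-J2-M5-DC: 9+13+9+7+6+4 = 48
DC-Z8-B7-L8-M5-J2-DC: 9+13+9+1+6+8 = 46
DC-Z8-B7-J2-L8-M5-DC: 9+13+4+7+1+4 = 38
DC-Z8-B7-J2-M5-L8-DC: 9+13+4+6+1+3 = 36
DC-Z8-B7-M5-L8-J2-DC: 9+13+10+1+7+8 = 48
DC-Z8-B7-M5-J2-L8-DC: 9+13+10+6+7+3 = 48
DC-Z8-L8-B7-J2-M5-DC: 9+10+9+4+6+4 = 42
DC-Z8-L8-B7-M5-J2-DC: 9+10+9+10+6+8 = 52
DC-Z8-L8-J2-B7-M5-DC: 9+10+7+4+10+4 = 44
DC-Z8-L8-J2-M5-B7-DC: 9+10+7+6+10+6 = 48
DC-Z8-L8-M5-B7-J2-DC: 9+10+1+10+4+8 = 42
DC-Z8-L8-M5-J2-B7-DC: 9+10+1+6+4+6 = 36
DC-Z8-J2-B7-L8-M5-DC: 9+17+4+9+1+4 = 44
DC-Z8-J2-B7-M5-L8-DC: 9+17+4+10+1+3 = 44
… (46 more)
The minimum is 36.
One optimal route: DC → Z8 → B7 → J2 → M5 → L8 → DC (or its reverse).

Minimum total distance: 36 km.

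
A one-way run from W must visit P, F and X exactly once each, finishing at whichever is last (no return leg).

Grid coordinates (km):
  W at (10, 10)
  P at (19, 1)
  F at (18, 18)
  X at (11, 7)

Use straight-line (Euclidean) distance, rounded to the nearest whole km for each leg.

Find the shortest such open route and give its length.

Shortest open route: 30 km.

There are 3! = 6 possible orderings.
W - P - F - X: 13+17+13 = 43
W - P - X - F: 13+10+13 = 36
W - F - P - X: 11+17+10 = 38
W - F - X - P: 11+13+10 = 34
W - X - P - F: 3+10+17 = 30
W - X - F - P: 3+13+17 = 33
The minimum is 30.
One shortest path: W → X → P → F.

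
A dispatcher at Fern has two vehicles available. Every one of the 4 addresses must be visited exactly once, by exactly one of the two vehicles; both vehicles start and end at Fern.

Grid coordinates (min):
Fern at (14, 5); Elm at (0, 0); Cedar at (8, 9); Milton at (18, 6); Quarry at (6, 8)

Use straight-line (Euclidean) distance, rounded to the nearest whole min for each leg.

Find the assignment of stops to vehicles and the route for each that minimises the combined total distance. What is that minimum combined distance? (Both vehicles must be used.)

Try each way of splitting the stops between the two vehicles (each non-empty) and, for each split, find the best tour for each vehicle:
  {Elm} + {Cedar, Milton, Quarry}: 30 + 25 = 55
  {Cedar} + {Elm, Milton, Quarry}: 14 + 41 = 55
  {Elm, Cedar} + {Milton, Quarry}: 34 + 25 = 59
  {Milton} + {Elm, Cedar, Quarry}: 8 + 34 = 42
  {Elm, Milton} + {Cedar, Quarry}: 38 + 18 = 56
  {Cedar, Milton} + {Elm, Quarry}: 21 + 34 = 55
  … (7 splits in total)
Best: vehicle 1 Fern → Milton → Fern = 8; vehicle 2 Fern → Elm → Quarry → Cedar → Fern = 34; combined 42.

42 min — the smallest possible combined total.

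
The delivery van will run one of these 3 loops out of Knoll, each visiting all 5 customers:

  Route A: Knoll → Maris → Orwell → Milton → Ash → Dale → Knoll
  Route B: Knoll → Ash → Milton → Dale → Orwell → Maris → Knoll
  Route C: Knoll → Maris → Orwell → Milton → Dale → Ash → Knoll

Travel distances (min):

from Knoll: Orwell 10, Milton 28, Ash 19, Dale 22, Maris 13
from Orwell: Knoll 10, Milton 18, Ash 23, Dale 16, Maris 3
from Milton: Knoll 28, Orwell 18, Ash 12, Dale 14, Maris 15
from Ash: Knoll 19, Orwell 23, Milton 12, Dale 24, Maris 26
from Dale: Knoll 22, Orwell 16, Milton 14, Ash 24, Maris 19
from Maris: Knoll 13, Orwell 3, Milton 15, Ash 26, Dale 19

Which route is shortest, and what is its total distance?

77 min — Route B is the shortest.

Route A: 13 + 3 + 18 + 12 + 24 + 22 = 92
Route B: 19 + 12 + 14 + 16 + 3 + 13 = 77
Route C: 13 + 3 + 18 + 14 + 24 + 19 = 91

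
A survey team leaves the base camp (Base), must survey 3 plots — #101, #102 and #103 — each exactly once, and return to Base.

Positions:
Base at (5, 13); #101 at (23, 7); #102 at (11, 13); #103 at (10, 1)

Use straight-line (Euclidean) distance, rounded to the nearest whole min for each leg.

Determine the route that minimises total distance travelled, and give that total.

Base→#101→#102→#103→Base: 19+13+12+13 = 57
Base→#101→#103→#102→Base: 19+14+12+6 = 51
Base→#102→#101→#103→Base: 6+13+14+13 = 46
The minimum is 46.
One optimal route: Base → #102 → #101 → #103 → Base (or its reverse).

Shortest round trip = 46 min.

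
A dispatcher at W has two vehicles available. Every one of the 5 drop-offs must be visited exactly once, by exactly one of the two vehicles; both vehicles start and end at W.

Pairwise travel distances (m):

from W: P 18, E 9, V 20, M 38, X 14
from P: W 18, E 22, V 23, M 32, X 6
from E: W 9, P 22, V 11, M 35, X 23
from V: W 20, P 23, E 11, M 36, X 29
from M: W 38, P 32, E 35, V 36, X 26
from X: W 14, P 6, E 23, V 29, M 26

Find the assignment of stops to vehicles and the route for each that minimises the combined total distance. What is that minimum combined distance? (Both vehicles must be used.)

124 m — the smallest possible combined total.

Check every non-empty split of the stops between the two vehicles; for each half take its own optimal tour:
  {P} + {E, V, M, X}: 36 + 96 = 132
  {E} + {P, V, M, X}: 18 + 106 = 124
  {P, E} + {V, M, X}: 49 + 96 = 145
  {V} + {P, E, M, X}: 40 + 94 = 134
  {P, V} + {E, M, X}: 61 + 84 = 145
  {E, V} + {P, M, X}: 40 + 88 = 128
  … (15 splits in total)
Best: vehicle 1 W → E → W = 18; vehicle 2 W → P → X → M → V → W = 106; combined 124.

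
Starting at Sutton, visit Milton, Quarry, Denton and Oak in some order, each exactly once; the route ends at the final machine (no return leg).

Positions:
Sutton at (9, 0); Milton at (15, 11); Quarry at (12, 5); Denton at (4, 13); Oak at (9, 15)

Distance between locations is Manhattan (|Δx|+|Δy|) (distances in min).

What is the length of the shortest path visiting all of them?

There are 4! = 24 possible orderings.
Sutton→Milton→Quarry→Denton→Oak: 17+9+16+7 = 49
Sutton→Milton→Quarry→Oak→Denton: 17+9+13+7 = 46
Sutton→Milton→Denton→Quarry→Oak: 17+13+16+13 = 59
Sutton→Milton→Denton→Oak→Quarry: 17+13+7+13 = 50
Sutton→Milton→Oak→Quarry→Denton: 17+10+13+16 = 56
Sutton→Milton→Oak→Denton→Quarry: 17+10+7+16 = 50
Sutton→Quarry→Milton→Denton→Oak: 8+9+13+7 = 37
Sutton→Quarry→Milton→Oak→Denton: 8+9+10+7 = 34
Sutton→Quarry→Denton→Milton→Oak: 8+16+13+10 = 47
Sutton→Quarry→Denton→Oak→Milton: 8+16+7+10 = 41
Sutton→Quarry→Oak→Milton→Denton: 8+13+10+13 = 44
Sutton→Quarry→Oak→Denton→Milton: 8+13+7+13 = 41
Sutton→Denton→Milton→Quarry→Oak: 18+13+9+13 = 53
Sutton→Denton→Milton→Oak→Quarry: 18+13+10+13 = 54
… (10 more)
The minimum is 34.
One shortest path: Sutton → Quarry → Milton → Oak → Denton.

Shortest open route: 34 min.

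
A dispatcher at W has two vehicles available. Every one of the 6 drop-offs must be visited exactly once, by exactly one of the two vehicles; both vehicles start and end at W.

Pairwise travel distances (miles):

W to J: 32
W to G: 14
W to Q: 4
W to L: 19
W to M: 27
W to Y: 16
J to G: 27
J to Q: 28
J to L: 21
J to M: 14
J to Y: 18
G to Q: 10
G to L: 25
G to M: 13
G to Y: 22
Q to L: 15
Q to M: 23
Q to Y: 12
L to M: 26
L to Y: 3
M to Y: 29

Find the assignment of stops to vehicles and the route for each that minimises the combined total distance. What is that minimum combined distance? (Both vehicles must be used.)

89 miles — the smallest possible combined total.

There are 2^5 − 1 = 31 ways to divide the 6 stops into two non-empty groups. For each, the best each vehicle can do is its own shortest tour through its group:
  {J} + {G, Q, L, M, Y}: 64 + 72 = 136
  {G} + {J, Q, L, M, Y}: 28 + 81 = 109
  {J, G} + {Q, L, M, Y}: 73 + 72 = 145
  {Q} + {J, G, L, M, Y}: 8 + 81 = 89
  {J, Q} + {G, L, M, Y}: 64 + 72 = 136
  {G, Q} + {J, L, M, Y}: 28 + 81 = 109
  … (31 splits in total)
Best: vehicle 1 W → Q → W = 8; vehicle 2 W → G → M → J → L → Y → W = 81; combined 89.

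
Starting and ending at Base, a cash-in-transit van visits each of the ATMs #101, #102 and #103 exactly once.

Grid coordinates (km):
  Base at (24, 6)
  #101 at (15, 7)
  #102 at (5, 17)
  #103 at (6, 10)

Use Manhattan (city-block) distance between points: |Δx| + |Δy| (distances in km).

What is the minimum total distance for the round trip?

Minimum total distance: 60 km.

There are 3 distinct closed tours to check (reversals are equivalent).
Base - #101 - #102 - #103 - Base: 10+20+8+22 = 60
Base - #101 - #103 - #102 - Base: 10+12+8+30 = 60
Base - #102 - #101 - #103 - Base: 30+20+12+22 = 84
The minimum is 60.
One optimal route: Base → #101 → #102 → #103 → Base (or its reverse).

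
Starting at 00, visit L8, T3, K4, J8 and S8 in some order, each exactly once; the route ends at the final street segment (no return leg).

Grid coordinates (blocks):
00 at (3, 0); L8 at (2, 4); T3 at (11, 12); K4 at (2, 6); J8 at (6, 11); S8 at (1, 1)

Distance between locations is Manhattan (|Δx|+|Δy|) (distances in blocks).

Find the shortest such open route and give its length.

24 blocks — the minimum one-way total.

There are 5! = 120 possible orderings.
00 → L8 → T3 → K4 → J8 → S8: 5+17+15+9+15 = 61
00 → L8 → T3 → K4 → S8 → J8: 5+17+15+6+15 = 58
00 → L8 → T3 → J8 → K4 → S8: 5+17+6+9+6 = 43
00 → L8 → T3 → J8 → S8 → K4: 5+17+6+15+6 = 49
00 → L8 → T3 → S8 → K4 → J8: 5+17+21+6+9 = 58
00 → L8 → T3 → S8 → J8 → K4: 5+17+21+15+9 = 67
00 → L8 → K4 → T3 → J8 → S8: 5+2+15+6+15 = 43
00 → L8 → K4 → T3 → S8 → J8: 5+2+15+21+15 = 58
00 → L8 → K4 → J8 → T3 → S8: 5+2+9+6+21 = 43
00 → L8 → K4 → J8 → S8 → T3: 5+2+9+15+21 = 52
00 → L8 → K4 → S8 → T3 → J8: 5+2+6+21+6 = 40
00 → L8 → K4 → S8 → J8 → T3: 5+2+6+15+6 = 34
00 → L8 → J8 → T3 → K4 → S8: 5+11+6+15+6 = 43
00 → L8 → J8 → T3 → S8 → K4: 5+11+6+21+6 = 49
… (106 more)
00 → S8 → L8 → K4 → J8 → T3: 3+4+2+9+6 = 24  ← best
The minimum is 24.
One shortest path: 00 → S8 → L8 → K4 → J8 → T3.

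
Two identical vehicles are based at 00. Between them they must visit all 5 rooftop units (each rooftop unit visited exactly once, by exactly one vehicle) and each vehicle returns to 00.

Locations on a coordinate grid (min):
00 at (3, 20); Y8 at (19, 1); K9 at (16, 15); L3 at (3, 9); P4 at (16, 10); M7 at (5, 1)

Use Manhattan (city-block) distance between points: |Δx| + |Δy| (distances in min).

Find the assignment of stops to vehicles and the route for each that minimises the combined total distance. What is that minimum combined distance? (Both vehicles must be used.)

Check every non-empty split of the stops between the two vehicles; for each half take its own optimal tour:
  {Y8} + {K9, L3, P4, M7}: 70 + 64 = 134
  {K9} + {Y8, L3, P4, M7}: 36 + 70 = 106
  {Y8, K9} + {L3, P4, M7}: 70 + 64 = 134
  {L3} + {Y8, K9, P4, M7}: 22 + 70 = 92
  {Y8, L3} + {K9, P4, M7}: 70 + 64 = 134
  {K9, L3} + {Y8, P4, M7}: 48 + 70 = 118
  … (15 splits in total)
Best: vehicle 1 00 → L3 → 00 = 22; vehicle 2 00 → K9 → P4 → Y8 → M7 → 00 = 70; combined 92.

92 min — the smallest possible combined total.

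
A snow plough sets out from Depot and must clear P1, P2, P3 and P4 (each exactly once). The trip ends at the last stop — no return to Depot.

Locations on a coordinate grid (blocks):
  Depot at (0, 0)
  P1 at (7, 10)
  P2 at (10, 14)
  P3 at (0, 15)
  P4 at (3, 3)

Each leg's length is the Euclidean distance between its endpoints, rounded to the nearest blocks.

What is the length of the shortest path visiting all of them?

Minimum one-way distance = 27 blocks.

There are 4! = 24 possible orderings.
Depot → P1 → P2 → P3 → P4: 12+5+10+12 = 39
Depot → P1 → P2 → P4 → P3: 12+5+13+12 = 42
Depot → P1 → P3 → P2 → P4: 12+9+10+13 = 44
Depot → P1 → P3 → P4 → P2: 12+9+12+13 = 46
Depot → P1 → P4 → P2 → P3: 12+8+13+10 = 43
Depot → P1 → P4 → P3 → P2: 12+8+12+10 = 42
Depot → P2 → P1 → P3 → P4: 17+5+9+12 = 43
Depot → P2 → P1 → P4 → P3: 17+5+8+12 = 42
Depot → P2 → P3 → P1 → P4: 17+10+9+8 = 44
Depot → P2 → P3 → P4 → P1: 17+10+12+8 = 47
Depot → P2 → P4 → P1 → P3: 17+13+8+9 = 47
Depot → P2 → P4 → P3 → P1: 17+13+12+9 = 51
Depot → P3 → P1 → P2 → P4: 15+9+5+13 = 42
Depot → P3 → P1 → P4 → P2: 15+9+8+13 = 45
… (10 more)
Depot → P4 → P1 → P2 → P3: 4+8+5+10 = 27  ← best
The minimum is 27.
One shortest path: Depot → P4 → P1 → P2 → P3.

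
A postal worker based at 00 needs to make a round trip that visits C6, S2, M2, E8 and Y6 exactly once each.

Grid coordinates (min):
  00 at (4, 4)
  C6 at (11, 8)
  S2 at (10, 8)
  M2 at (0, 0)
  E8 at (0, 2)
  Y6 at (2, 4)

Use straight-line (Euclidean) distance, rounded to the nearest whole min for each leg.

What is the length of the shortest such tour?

There are 60 distinct closed tours to check (reversals are equivalent).
00 - C6 - S2 - M2 - E8 - Y6 - 00: 8+1+13+2+3+2 = 29
00 - C6 - S2 - M2 - Y6 - E8 - 00: 8+1+13+4+3+4 = 33
00 - C6 - S2 - E8 - M2 - Y6 - 00: 8+1+12+2+4+2 = 29
00 - C6 - S2 - E8 - Y6 - M2 - 00: 8+1+12+3+4+6 = 34
00 - C6 - S2 - Y6 - M2 - E8 - 00: 8+1+9+4+2+4 = 28
00 - C6 - S2 - Y6 - E8 - M2 - 00: 8+1+9+3+2+6 = 29
00 - C6 - M2 - S2 - E8 - Y6 - 00: 8+14+13+12+3+2 = 52
00 - C6 - M2 - S2 - Y6 - E8 - 00: 8+14+13+9+3+4 = 51
00 - C6 - M2 - E8 - S2 - Y6 - 00: 8+14+2+12+9+2 = 47
00 - C6 - M2 - E8 - Y6 - S2 - 00: 8+14+2+3+9+7 = 43
00 - C6 - M2 - Y6 - S2 - E8 - 00: 8+14+4+9+12+4 = 51
00 - C6 - M2 - Y6 - E8 - S2 - 00: 8+14+4+3+12+7 = 48
00 - C6 - E8 - S2 - M2 - Y6 - 00: 8+13+12+13+4+2 = 52
00 - C6 - E8 - S2 - Y6 - M2 - 00: 8+13+12+9+4+6 = 52
… (46 more)
The minimum is 28.
One optimal route: 00 → C6 → S2 → Y6 → M2 → E8 → 00 (or its reverse).

28 min — the shortest possible round trip.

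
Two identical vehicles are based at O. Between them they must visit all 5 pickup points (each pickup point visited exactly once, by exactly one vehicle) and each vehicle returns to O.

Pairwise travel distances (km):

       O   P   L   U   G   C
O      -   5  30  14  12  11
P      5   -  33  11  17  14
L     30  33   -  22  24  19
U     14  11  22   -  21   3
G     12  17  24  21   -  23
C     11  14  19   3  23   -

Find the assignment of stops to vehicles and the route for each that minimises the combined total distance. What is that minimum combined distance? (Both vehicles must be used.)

Minimum combined distance: 82 km.

Try each way of splitting the stops between the two vehicles (each non-empty) and, for each split, find the best tour for each vehicle:
  {P} + {L, U, G, C}: 10 + 72 = 82
  {L} + {P, U, G, C}: 60 + 54 = 114
  {P, L} + {U, G, C}: 68 + 47 = 115
  {U} + {P, L, G, C}: 28 + 74 = 102
  {P, U} + {L, G, C}: 30 + 66 = 96
  {L, U} + {P, G, C}: 66 + 54 = 120
  … (15 splits in total)
Best: vehicle 1 O → P → O = 10; vehicle 2 O → U → C → L → G → O = 72; combined 82.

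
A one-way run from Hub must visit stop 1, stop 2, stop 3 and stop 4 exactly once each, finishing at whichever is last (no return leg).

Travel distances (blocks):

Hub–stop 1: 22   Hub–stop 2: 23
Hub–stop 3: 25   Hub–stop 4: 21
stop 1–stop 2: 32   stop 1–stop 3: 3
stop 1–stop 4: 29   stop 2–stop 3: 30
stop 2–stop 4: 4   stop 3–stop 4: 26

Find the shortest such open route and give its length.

There are 4! = 24 possible orderings.
Hub - stop 1 - stop 2 - stop 3 - stop 4: 22+32+30+26 = 110
Hub - stop 1 - stop 2 - stop 4 - stop 3: 22+32+4+26 = 84
Hub - stop 1 - stop 3 - stop 2 - stop 4: 22+3+30+4 = 59
Hub - stop 1 - stop 3 - stop 4 - stop 2: 22+3+26+4 = 55
Hub - stop 1 - stop 4 - stop 2 - stop 3: 22+29+4+30 = 85
Hub - stop 1 - stop 4 - stop 3 - stop 2: 22+29+26+30 = 107
Hub - stop 2 - stop 1 - stop 3 - stop 4: 23+32+3+26 = 84
Hub - stop 2 - stop 1 - stop 4 - stop 3: 23+32+29+26 = 110
Hub - stop 2 - stop 3 - stop 1 - stop 4: 23+30+3+29 = 85
Hub - stop 2 - stop 3 - stop 4 - stop 1: 23+30+26+29 = 108
Hub - stop 2 - stop 4 - stop 1 - stop 3: 23+4+29+3 = 59
Hub - stop 2 - stop 4 - stop 3 - stop 1: 23+4+26+3 = 56
Hub - stop 3 - stop 1 - stop 2 - stop 4: 25+3+32+4 = 64
Hub - stop 3 - stop 1 - stop 4 - stop 2: 25+3+29+4 = 61
… (10 more)
The minimum is 55.
One shortest path: Hub → stop 1 → stop 3 → stop 4 → stop 2.

Shortest open route: 55 blocks.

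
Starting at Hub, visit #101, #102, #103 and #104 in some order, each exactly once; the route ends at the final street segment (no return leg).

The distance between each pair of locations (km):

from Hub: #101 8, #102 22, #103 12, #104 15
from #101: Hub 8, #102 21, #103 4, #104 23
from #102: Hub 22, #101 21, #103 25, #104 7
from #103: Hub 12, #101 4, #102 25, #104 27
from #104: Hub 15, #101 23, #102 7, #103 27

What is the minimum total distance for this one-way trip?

There are 4! = 24 possible orderings.
Hub - #101 - #102 - #103 - #104: 8+21+25+27 = 81
Hub - #101 - #102 - #104 - #103: 8+21+7+27 = 63
Hub - #101 - #103 - #102 - #104: 8+4+25+7 = 44
Hub - #101 - #103 - #104 - #102: 8+4+27+7 = 46
Hub - #101 - #104 - #102 - #103: 8+23+7+25 = 63
Hub - #101 - #104 - #103 - #102: 8+23+27+25 = 83
Hub - #102 - #101 - #103 - #104: 22+21+4+27 = 74
Hub - #102 - #101 - #104 - #103: 22+21+23+27 = 93
Hub - #102 - #103 - #101 - #104: 22+25+4+23 = 74
Hub - #102 - #103 - #104 - #101: 22+25+27+23 = 97
Hub - #102 - #104 - #101 - #103: 22+7+23+4 = 56
Hub - #102 - #104 - #103 - #101: 22+7+27+4 = 60
Hub - #103 - #101 - #102 - #104: 12+4+21+7 = 44
Hub - #103 - #101 - #104 - #102: 12+4+23+7 = 46
… (10 more)
The minimum is 44.
One shortest path: Hub → #101 → #103 → #102 → #104.

Shortest open route: 44 km.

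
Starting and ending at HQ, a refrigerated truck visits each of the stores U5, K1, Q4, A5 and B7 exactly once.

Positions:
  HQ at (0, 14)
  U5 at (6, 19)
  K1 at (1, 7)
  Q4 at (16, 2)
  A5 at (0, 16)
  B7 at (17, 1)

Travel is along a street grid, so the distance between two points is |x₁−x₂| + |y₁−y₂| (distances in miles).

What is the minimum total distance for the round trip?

70 miles — the shortest possible round trip.

With 5 stops there are 5!/2 = 60 distinct round trips (a route and its reverse cost the same).
HQ → U5 → K1 → Q4 → A5 → B7 → HQ: 11+17+20+30+32+30 = 140
HQ → U5 → K1 → Q4 → B7 → A5 → HQ: 11+17+20+2+32+2 = 84
HQ → U5 → K1 → A5 → Q4 → B7 → HQ: 11+17+10+30+2+30 = 100
HQ → U5 → K1 → A5 → B7 → Q4 → HQ: 11+17+10+32+2+28 = 100
HQ → U5 → K1 → B7 → Q4 → A5 → HQ: 11+17+22+2+30+2 = 84
HQ → U5 → K1 → B7 → A5 → Q4 → HQ: 11+17+22+32+30+28 = 140
HQ → U5 → Q4 → K1 → A5 → B7 → HQ: 11+27+20+10+32+30 = 130
HQ → U5 → Q4 → K1 → B7 → A5 → HQ: 11+27+20+22+32+2 = 114
HQ → U5 → Q4 → A5 → K1 → B7 → HQ: 11+27+30+10+22+30 = 130
HQ → U5 → Q4 → A5 → B7 → K1 → HQ: 11+27+30+32+22+8 = 130
HQ → U5 → Q4 → B7 → K1 → A5 → HQ: 11+27+2+22+10+2 = 74
HQ → U5 → Q4 → B7 → A5 → K1 → HQ: 11+27+2+32+10+8 = 90
HQ → U5 → A5 → K1 → Q4 → B7 → HQ: 11+9+10+20+2+30 = 82
HQ → U5 → A5 → K1 → B7 → Q4 → HQ: 11+9+10+22+2+28 = 82
… (46 more)
HQ → K1 → Q4 → B7 → U5 → A5 → HQ: 8+20+2+29+9+2 = 70  ← best
The minimum is 70.
One optimal route: HQ → K1 → Q4 → B7 → U5 → A5 → HQ (or its reverse).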